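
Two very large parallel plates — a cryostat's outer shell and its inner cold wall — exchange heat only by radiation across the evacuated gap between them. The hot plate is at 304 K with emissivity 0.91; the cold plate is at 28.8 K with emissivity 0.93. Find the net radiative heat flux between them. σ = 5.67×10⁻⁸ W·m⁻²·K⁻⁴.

For two infinite grey parallel plates, q = σ(T₁⁴ − T₂⁴)/(1/ε₁ + 1/ε₂ − 1).
T₁⁴ − T₂⁴ = 8.541×10⁹ − 6.880×10⁵ = 8.540×10⁹ K⁴.
1/ε₁ + 1/ε₂ − 1 = 1.099 + 1.075 − 1 = 1.174.
q = 5.67×10⁻⁸ × 8.540×10⁹ / 1.174.

q ≈ 412 W/m²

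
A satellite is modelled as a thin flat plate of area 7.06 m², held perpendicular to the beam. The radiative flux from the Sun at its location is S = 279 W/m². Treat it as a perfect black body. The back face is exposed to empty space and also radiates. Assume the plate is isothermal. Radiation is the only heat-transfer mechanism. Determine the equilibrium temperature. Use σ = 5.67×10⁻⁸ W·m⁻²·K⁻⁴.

At equilibrium, absorbed power = emitted power.
Absorbing cross-section = A = 7.060 m²; emitting surface = 2A = 14.12 m² (ratio 2).
S·A_cross = εσ·A_surf·T⁴  ⇒  T⁴ = S/(2σ).
T⁴ = 1.00·279/(2·5.67×10⁻⁸) = 2.460×10⁹ K⁴.
T = (2.460×10⁹)^(1/4).

T ≈ 223 K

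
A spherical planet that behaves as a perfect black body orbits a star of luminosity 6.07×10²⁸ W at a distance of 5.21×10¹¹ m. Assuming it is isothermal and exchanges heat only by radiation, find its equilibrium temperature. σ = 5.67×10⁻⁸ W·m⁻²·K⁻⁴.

T ≈ 529 K

First find the stellar flux at distance d: S = L/(4πd²) = 6.07×10²⁸/(4π·(5.21×10¹¹)²) = 17800 W/m².
For an isothermal sphere, absorbed (1−a)S·πr² = emitted σ·4πr²·T⁴, so T⁴ = (1−a)S/(4σ).
T⁴ = 1.00·17800/(4·5.67×10⁻⁸) = 7.846×10¹⁰ K⁴.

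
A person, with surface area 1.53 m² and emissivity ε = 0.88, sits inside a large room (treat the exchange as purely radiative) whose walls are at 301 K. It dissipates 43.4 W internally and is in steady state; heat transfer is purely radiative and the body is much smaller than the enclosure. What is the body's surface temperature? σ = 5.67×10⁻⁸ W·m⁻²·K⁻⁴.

T ≈ 306 K

For a small grey body in a large enclosure, net radiated power = εσA(T⁴ − T_w⁴).
Steady state: P = εσA(T⁴ − T_w⁴) with A = 1.53 m².
T⁴ = P/(εσA) + T_w⁴ = 43.4/(0.88·5.67×10⁻⁸·1.530) + (301)⁴
    = 5.685×10⁸ + 8.209×10⁹ = 8.777×10⁹ K⁴.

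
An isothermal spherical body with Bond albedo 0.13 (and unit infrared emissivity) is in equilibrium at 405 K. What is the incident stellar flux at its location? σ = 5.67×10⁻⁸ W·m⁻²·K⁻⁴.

S ≈ 7010 W/m²

(1−a)S·πr² = σ·4πr²·T⁴ ⇒ S = 4σT⁴/(1−a).
S = 4·5.67×10⁻⁸·2.690×10¹⁰/0.870.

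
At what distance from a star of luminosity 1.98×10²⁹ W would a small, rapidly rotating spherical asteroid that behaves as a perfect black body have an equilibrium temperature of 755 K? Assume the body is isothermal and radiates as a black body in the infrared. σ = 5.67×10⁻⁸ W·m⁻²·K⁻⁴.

For an isothermal black-emitting sphere, (1−a)S·πr² = σ·4πr²·T⁴ ⇒ S = 4σT⁴/(1−a).
S = 4·5.67×10⁻⁸·(755)⁴/1.00 = 73690 W/m².
Flux falls as S = L/(4πd²), so d = √(L/(4πS)) = √(1.98×10²⁹/(4π·73690)).

d ≈ 4.62×10¹¹ m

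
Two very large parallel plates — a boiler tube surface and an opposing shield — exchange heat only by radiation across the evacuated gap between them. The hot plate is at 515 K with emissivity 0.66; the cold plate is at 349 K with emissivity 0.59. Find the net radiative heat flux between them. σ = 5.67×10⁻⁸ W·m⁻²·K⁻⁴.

q ≈ 1420 W/m²

For two infinite grey parallel plates, q = σ(T₁⁴ − T₂⁴)/(1/ε₁ + 1/ε₂ − 1).
T₁⁴ − T₂⁴ = 7.034×10¹⁰ − 1.484×10¹⁰ = 5.551×10¹⁰ K⁴.
1/ε₁ + 1/ε₂ − 1 = 1.515 + 1.695 − 1 = 2.210.
q = 5.67×10⁻⁸ × 5.551×10¹⁰ / 2.210.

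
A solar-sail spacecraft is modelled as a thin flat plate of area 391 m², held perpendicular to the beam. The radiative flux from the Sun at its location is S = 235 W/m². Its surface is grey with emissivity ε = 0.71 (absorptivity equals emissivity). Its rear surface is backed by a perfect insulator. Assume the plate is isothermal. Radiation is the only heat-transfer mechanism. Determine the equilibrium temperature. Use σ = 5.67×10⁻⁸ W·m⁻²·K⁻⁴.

At equilibrium, absorbed power = emitted power.
Absorbing cross-section = A = 391.0 m²; emitting surface = A = 391.0 m² (ratio 1).
εS·A_cross = εσ·A_surf·T⁴  ⇒  T⁴ = S/(1σ)   (ε cancels).
T⁴ = 235/(1·5.67×10⁻⁸) = 4.145×10⁹ K⁴.
T = (4.145×10⁹)^(1/4).

T ≈ 254 K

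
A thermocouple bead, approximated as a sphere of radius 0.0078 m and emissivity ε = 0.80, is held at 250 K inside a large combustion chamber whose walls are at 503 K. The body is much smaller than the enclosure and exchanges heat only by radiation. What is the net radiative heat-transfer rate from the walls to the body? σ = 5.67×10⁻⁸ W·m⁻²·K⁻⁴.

For a small grey body in a large enclosure: P_net = εσA(T_body⁴ − T_wall⁴).
A = 4πr² = 7.645×10⁻⁴ m²; T_body⁴ − T_wall⁴ = 3.906×10⁹ − 6.401×10¹⁰ = -6.011×10¹⁰ K⁴.
|P_net| = 0.80·5.67×10⁻⁸·7.645×10⁻⁴·6.011×10¹⁰.

P_net ≈ 2.08 W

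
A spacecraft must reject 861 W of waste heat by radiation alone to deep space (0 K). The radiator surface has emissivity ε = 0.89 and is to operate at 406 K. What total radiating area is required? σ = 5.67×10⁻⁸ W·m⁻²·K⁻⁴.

P = εσA T⁴ ⇒ A = P/(εσT⁴).
T⁴ = 2.717×10¹⁰ K⁴.
A = 861/(0.89 × 5.67×10⁻⁸ × 2.717×10¹⁰).

A ≈ 0.628 m²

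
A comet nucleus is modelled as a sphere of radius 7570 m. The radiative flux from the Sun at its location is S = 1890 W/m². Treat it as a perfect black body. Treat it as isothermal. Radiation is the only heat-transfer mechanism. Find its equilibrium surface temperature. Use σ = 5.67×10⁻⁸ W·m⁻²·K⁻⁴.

At equilibrium, absorbed power = emitted power.
Absorbing cross-section = πr² = 1.800×10⁸ m²; emitting surface = 4πr² = 7.201×10⁸ m² (ratio 4).
S·A_cross = εσ·A_surf·T⁴  ⇒  T⁴ = S/(4σ).
T⁴ = 1.00·1890/(4·5.67×10⁻⁸) = 8.333×10⁹ K⁴.
T = (8.333×10⁹)^(1/4).

T ≈ 302 K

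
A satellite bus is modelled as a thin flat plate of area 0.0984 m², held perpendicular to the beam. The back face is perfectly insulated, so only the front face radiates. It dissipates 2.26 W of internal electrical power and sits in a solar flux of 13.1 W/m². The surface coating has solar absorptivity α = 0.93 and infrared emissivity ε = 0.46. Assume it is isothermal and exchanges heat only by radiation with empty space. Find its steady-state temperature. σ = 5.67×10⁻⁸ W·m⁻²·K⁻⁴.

T ≈ 192 K

At steady state, absorbed solar power + internal power = radiated power.
Absorbed: α·S·A_cross = 0.93·13.1·0.09840 = 1.199 W (cross-section A).
Total input = 1.199 + 2.26 = 3.459 W.
Radiated: εσ·A_surf·T⁴ with A_surf = A = 0.09840 m².
T⁴ = 3.459/(0.46·5.67×10⁻⁸·0.09840) = 1.348×10⁹ K⁴.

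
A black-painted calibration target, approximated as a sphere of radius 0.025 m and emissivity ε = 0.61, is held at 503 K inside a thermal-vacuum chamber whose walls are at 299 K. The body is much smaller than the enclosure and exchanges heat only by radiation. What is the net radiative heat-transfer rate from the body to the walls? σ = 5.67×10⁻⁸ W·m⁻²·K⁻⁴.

For a small grey body in a large enclosure: P_net = εσA(T_body⁴ − T_wall⁴).
A = 4πr² = 0.007854 m²; T_body⁴ − T_wall⁴ = 6.401×10¹⁰ − 7.993×10⁹ = 5.602×10¹⁰ K⁴.
|P_net| = 0.61·5.67×10⁻⁸·0.007854·5.602×10¹⁰.

P_net ≈ 15.2 W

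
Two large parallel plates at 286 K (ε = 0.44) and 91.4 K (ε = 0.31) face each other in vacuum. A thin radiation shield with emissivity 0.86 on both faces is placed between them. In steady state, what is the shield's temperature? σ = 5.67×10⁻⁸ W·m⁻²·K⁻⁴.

T_s ≈ 250 K

In steady state the net flux on the hot side equals that on the cold side.
σ(T₁⁴−T_s⁴)/D₁ = σ(T_s⁴−T₂⁴)/D₂, with D₁ = 1/ε₁+1/ε_s−1 = 2.436, D₂ = 1/ε_s+1/ε₂−1 = 3.389.
Solve for T_s⁴: T_s⁴ = (D₂·T₁⁴ + D₁·T₂⁴)/(D₁+D₂) = 3.922×10⁹ K⁴.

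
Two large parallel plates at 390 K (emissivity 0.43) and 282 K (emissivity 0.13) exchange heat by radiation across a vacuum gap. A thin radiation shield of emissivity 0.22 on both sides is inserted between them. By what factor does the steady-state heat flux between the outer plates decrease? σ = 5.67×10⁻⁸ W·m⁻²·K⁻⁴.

factor ≈ 1.90

Without shield: q₀ = σΔ(T⁴)/(1/ε₁+1/ε₂−1) with denominator 9.018.
With shield the two gaps are in series; the resistances add: (1/ε₁+1/ε_s−1)+(1/ε_s+1/ε₂−1) = 5.871+11.24 = 17.11.
Heat-flux ratio q₀/q = 17.11/9.018.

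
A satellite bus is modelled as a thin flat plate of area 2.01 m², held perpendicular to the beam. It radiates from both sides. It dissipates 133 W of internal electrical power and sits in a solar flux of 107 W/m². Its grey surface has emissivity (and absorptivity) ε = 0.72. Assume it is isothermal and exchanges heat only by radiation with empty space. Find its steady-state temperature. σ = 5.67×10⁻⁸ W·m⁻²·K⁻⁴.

T ≈ 205 K

At steady state, absorbed solar power + internal power = radiated power.
Absorbed: α·S·A_cross = 0.72·107·2.010 = 154.9 W (cross-section A).
Total input = 154.9 + 133 = 287.9 W.
Radiated: εσ·A_surf·T⁴ with A_surf = 2A = 4.020 m².
T⁴ = 287.9/(0.72·5.67×10⁻⁸·4.020) = 1.754×10⁹ K⁴.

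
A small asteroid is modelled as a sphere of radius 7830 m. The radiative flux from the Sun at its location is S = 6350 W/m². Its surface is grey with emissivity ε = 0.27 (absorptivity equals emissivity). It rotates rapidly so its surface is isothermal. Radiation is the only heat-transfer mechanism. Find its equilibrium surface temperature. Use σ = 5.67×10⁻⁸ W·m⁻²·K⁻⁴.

T ≈ 409 K

At equilibrium, absorbed power = emitted power.
Absorbing cross-section = πr² = 1.926×10⁸ m²; emitting surface = 4πr² = 7.704×10⁸ m² (ratio 4).
εS·A_cross = εσ·A_surf·T⁴  ⇒  T⁴ = S/(4σ)   (ε cancels).
T⁴ = 6350/(4·5.67×10⁻⁸) = 2.800×10¹⁰ K⁴.
T = (2.800×10¹⁰)^(1/4).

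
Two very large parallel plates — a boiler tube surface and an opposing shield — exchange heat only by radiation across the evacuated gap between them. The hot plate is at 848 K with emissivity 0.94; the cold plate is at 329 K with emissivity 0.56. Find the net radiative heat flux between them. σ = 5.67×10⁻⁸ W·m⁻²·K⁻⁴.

For two infinite grey parallel plates, q = σ(T₁⁴ − T₂⁴)/(1/ε₁ + 1/ε₂ − 1).
T₁⁴ − T₂⁴ = 5.171×10¹¹ − 1.172×10¹⁰ = 5.054×10¹¹ K⁴.
1/ε₁ + 1/ε₂ − 1 = 1.064 + 1.786 − 1 = 1.850.
q = 5.67×10⁻⁸ × 5.054×10¹¹ / 1.850.

q ≈ 15500 W/m²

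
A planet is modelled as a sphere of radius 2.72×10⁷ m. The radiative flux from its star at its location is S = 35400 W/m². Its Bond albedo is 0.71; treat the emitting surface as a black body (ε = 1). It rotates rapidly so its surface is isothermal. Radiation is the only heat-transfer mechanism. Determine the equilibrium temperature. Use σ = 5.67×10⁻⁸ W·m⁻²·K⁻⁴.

T ≈ 461 K

At equilibrium, absorbed power = emitted power.
Absorbing cross-section = πr² = 2.324×10¹⁵ m²; emitting surface = 4πr² = 9.297×10¹⁵ m² (ratio 4).
(1−a)S·A_cross = εσ·A_surf·T⁴  ⇒  T⁴ = (1−a)S/(4σ).
T⁴ = 0.290·35400/(4·5.67×10⁻⁸) = 4.526×10¹⁰ K⁴.
T = (4.526×10¹⁰)^(1/4).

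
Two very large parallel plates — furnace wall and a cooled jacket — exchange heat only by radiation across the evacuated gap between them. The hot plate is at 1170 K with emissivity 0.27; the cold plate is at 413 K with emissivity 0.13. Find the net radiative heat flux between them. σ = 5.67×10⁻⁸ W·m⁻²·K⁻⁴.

q ≈ 10100 W/m²

For two infinite grey parallel plates, q = σ(T₁⁴ − T₂⁴)/(1/ε₁ + 1/ε₂ − 1).
T₁⁴ − T₂⁴ = 1.874×10¹² − 2.909×10¹⁰ = 1.845×10¹² K⁴.
1/ε₁ + 1/ε₂ − 1 = 3.704 + 7.692 − 1 = 10.40.
q = 5.67×10⁻⁸ × 1.845×10¹² / 10.40.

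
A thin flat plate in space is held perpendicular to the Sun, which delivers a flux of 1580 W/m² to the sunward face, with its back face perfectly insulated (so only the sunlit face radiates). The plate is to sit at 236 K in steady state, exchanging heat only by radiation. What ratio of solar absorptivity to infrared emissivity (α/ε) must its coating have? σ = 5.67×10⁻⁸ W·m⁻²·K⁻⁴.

Balance: αS·A = εσ·1A·T⁴ ⇒ α/ε = σT⁴/S.
α/ε = 5.67×10⁻⁸·(236)⁴/1580 = 5.67×10⁻⁸·3.102×10⁹/1580.

α/ε ≈ 0.111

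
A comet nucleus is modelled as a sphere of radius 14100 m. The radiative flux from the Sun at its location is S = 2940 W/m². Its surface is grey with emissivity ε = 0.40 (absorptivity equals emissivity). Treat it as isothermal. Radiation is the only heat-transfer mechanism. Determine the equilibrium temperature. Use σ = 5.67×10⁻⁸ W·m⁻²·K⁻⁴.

T ≈ 337 K

At equilibrium, absorbed power = emitted power.
Absorbing cross-section = πr² = 6.246×10⁸ m²; emitting surface = 4πr² = 2.498×10⁹ m² (ratio 4).
εS·A_cross = εσ·A_surf·T⁴  ⇒  T⁴ = S/(4σ)   (ε cancels).
T⁴ = 2940/(4·5.67×10⁻⁸) = 1.296×10¹⁰ K⁴.
T = (1.296×10¹⁰)^(1/4).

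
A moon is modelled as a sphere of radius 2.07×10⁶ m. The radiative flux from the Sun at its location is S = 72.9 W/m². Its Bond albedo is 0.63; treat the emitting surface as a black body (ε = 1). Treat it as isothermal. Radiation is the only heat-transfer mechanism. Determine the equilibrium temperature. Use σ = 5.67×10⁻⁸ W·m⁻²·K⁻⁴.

At equilibrium, absorbed power = emitted power.
Absorbing cross-section = πr² = 1.346×10¹³ m²; emitting surface = 4πr² = 5.385×10¹³ m² (ratio 4).
(1−a)S·A_cross = εσ·A_surf·T⁴  ⇒  T⁴ = (1−a)S/(4σ).
T⁴ = 0.370·72.9/(4·5.67×10⁻⁸) = 1.189×10⁸ K⁴.
T = (1.189×10⁸)^(1/4).

T ≈ 104 K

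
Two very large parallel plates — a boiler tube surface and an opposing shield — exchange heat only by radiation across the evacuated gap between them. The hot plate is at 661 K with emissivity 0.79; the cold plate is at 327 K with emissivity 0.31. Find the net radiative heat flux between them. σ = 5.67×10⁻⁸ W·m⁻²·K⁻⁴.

For two infinite grey parallel plates, q = σ(T₁⁴ − T₂⁴)/(1/ε₁ + 1/ε₂ − 1).
T₁⁴ − T₂⁴ = 1.909×10¹¹ − 1.143×10¹⁰ = 1.795×10¹¹ K⁴.
1/ε₁ + 1/ε₂ − 1 = 1.266 + 3.226 − 1 = 3.492.
q = 5.67×10⁻⁸ × 1.795×10¹¹ / 3.492.

q ≈ 2910 W/m²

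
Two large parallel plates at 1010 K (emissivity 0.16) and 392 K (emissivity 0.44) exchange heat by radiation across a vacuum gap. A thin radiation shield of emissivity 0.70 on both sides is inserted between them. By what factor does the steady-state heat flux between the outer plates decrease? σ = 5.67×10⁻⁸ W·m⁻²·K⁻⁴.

factor ≈ 1.25

Without shield: q₀ = σΔ(T⁴)/(1/ε₁+1/ε₂−1) with denominator 7.523.
With shield the two gaps are in series; the resistances add: (1/ε₁+1/ε_s−1)+(1/ε_s+1/ε₂−1) = 6.679+2.701 = 9.380.
Heat-flux ratio q₀/q = 9.380/7.523.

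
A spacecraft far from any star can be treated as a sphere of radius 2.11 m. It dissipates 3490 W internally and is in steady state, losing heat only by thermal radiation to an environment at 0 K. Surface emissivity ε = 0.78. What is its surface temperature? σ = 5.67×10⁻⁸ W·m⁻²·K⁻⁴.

Steady state: internal power = radiated power, P = εσA T⁴.
Radiating area A = 4πr² = 55.95 m².
T⁴ = P/(εσA) = 3490/(0.78·5.67×10⁻⁸·55.95) = 1.410×10⁹ K⁴.
T = (1.410×10⁹)^(1/4).

T ≈ 194 K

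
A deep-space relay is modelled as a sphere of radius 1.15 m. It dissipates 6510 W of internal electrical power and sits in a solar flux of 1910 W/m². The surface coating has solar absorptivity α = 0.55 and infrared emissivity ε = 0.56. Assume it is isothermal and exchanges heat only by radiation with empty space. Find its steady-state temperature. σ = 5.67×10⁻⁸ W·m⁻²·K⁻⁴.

At steady state, absorbed solar power + internal power = radiated power.
Absorbed: α·S·A_cross = 0.55·1910·4.155 = 4365 W (cross-section πr²).
Total input = 4365 + 6510 = 10870 W.
Radiated: εσ·A_surf·T⁴ with A_surf = 4πr² = 16.62 m².
T⁴ = 10870/(0.56·5.67×10⁻⁸·16.62) = 2.061×10¹⁰ K⁴.

T ≈ 379 K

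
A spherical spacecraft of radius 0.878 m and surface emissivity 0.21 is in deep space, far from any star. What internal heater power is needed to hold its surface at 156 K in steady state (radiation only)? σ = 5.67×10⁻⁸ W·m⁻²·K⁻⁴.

P ≈ 68.3 W

P = εσ·4πr²·T⁴.
4πr² = 9.687 m²; T⁴ = 5.922×10⁸ K⁴.
P = 0.21·5.67×10⁻⁸·9.687·5.922×10⁸.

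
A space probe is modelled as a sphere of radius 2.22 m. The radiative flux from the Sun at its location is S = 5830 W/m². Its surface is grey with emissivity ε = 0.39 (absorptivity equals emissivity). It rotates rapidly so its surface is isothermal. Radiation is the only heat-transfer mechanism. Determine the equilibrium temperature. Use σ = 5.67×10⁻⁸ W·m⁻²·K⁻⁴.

T ≈ 400 K

At equilibrium, absorbed power = emitted power.
Absorbing cross-section = πr² = 15.48 m²; emitting surface = 4πr² = 61.93 m² (ratio 4).
εS·A_cross = εσ·A_surf·T⁴  ⇒  T⁴ = S/(4σ)   (ε cancels).
T⁴ = 5830/(4·5.67×10⁻⁸) = 2.571×10¹⁰ K⁴.
T = (2.571×10¹⁰)^(1/4).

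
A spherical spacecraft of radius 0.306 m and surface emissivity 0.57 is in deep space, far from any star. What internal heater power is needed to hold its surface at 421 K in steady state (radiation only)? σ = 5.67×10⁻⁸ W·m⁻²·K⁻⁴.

P ≈ 1190 W

P = εσ·4πr²·T⁴.
4πr² = 1.177 m²; T⁴ = 3.141×10¹⁰ K⁴.
P = 0.57·5.67×10⁻⁸·1.177·3.141×10¹⁰.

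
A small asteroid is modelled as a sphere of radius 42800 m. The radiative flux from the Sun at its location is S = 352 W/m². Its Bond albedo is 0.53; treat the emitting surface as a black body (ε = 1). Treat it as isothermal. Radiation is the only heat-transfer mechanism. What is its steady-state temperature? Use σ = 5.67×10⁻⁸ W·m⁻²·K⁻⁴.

At equilibrium, absorbed power = emitted power.
Absorbing cross-section = πr² = 5.755×10⁹ m²; emitting surface = 4πr² = 2.302×10¹⁰ m² (ratio 4).
(1−a)S·A_cross = εσ·A_surf·T⁴  ⇒  T⁴ = (1−a)S/(4σ).
T⁴ = 0.470·352/(4·5.67×10⁻⁸) = 7.295×10⁸ K⁴.
T = (7.295×10⁸)^(1/4).

T ≈ 164 K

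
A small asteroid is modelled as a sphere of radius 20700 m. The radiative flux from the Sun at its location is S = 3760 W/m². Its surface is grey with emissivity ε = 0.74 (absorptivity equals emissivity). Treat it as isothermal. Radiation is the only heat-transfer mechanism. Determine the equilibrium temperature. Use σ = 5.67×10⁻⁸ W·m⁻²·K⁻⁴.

At equilibrium, absorbed power = emitted power.
Absorbing cross-section = πr² = 1.346×10⁹ m²; emitting surface = 4πr² = 5.385×10⁹ m² (ratio 4).
εS·A_cross = εσ·A_surf·T⁴  ⇒  T⁴ = S/(4σ)   (ε cancels).
T⁴ = 3760/(4·5.67×10⁻⁸) = 1.658×10¹⁰ K⁴.
T = (1.658×10¹⁰)^(1/4).

T ≈ 359 K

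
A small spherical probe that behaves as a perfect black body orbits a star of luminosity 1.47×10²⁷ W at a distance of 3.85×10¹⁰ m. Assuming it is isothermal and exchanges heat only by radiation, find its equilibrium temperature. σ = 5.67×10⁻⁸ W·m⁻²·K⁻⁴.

T ≈ 768 K

First find the stellar flux at distance d: S = L/(4πd²) = 1.47×10²⁷/(4π·(3.85×10¹⁰)²) = 78920 W/m².
For an isothermal sphere, absorbed (1−a)S·πr² = emitted σ·4πr²·T⁴, so T⁴ = (1−a)S/(4σ).
T⁴ = 1.00·78920/(4·5.67×10⁻⁸) = 3.480×10¹¹ K⁴.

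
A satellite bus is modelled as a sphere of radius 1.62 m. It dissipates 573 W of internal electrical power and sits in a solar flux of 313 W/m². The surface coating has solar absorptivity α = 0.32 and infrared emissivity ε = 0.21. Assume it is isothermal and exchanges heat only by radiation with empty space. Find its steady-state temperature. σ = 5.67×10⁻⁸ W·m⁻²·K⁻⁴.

At steady state, absorbed solar power + internal power = radiated power.
Absorbed: α·S·A_cross = 0.32·313·8.245 = 825.8 W (cross-section πr²).
Total input = 825.8 + 573 = 1399 W.
Radiated: εσ·A_surf·T⁴ with A_surf = 4πr² = 32.98 m².
T⁴ = 1399/(0.21·5.67×10⁻⁸·32.98) = 3.562×10⁹ K⁴.

T ≈ 244 K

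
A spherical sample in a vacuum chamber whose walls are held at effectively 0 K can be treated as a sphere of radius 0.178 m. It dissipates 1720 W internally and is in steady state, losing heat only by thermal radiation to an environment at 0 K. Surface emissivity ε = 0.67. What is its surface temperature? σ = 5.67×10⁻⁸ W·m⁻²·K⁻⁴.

T ≈ 581 K

Steady state: internal power = radiated power, P = εσA T⁴.
Radiating area A = 4πr² = 0.3982 m².
T⁴ = P/(εσA) = 1720/(0.67·5.67×10⁻⁸·0.3982) = 1.137×10¹¹ K⁴.
T = (1.137×10¹¹)^(1/4).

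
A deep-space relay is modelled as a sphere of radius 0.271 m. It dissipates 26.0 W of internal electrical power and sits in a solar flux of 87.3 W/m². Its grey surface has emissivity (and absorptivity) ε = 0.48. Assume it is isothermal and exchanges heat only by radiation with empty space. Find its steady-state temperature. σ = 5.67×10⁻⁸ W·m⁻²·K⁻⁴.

T ≈ 194 K

At steady state, absorbed solar power + internal power = radiated power.
Absorbed: α·S·A_cross = 0.48·87.3·0.2307 = 9.668 W (cross-section πr²).
Total input = 9.668 + 26.0 = 35.67 W.
Radiated: εσ·A_surf·T⁴ with A_surf = 4πr² = 0.9229 m².
T⁴ = 35.67/(0.48·5.67×10⁻⁸·0.9229) = 1.420×10⁹ K⁴.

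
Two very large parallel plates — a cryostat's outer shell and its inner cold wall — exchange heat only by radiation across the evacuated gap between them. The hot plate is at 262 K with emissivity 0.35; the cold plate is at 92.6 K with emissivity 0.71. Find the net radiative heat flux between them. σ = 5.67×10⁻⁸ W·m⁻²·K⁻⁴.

q ≈ 80.5 W/m²

For two infinite grey parallel plates, q = σ(T₁⁴ − T₂⁴)/(1/ε₁ + 1/ε₂ − 1).
T₁⁴ − T₂⁴ = 4.712×10⁹ − 7.353×10⁷ = 4.638×10⁹ K⁴.
1/ε₁ + 1/ε₂ − 1 = 2.857 + 1.408 − 1 = 3.266.
q = 5.67×10⁻⁸ × 4.638×10⁹ / 3.266.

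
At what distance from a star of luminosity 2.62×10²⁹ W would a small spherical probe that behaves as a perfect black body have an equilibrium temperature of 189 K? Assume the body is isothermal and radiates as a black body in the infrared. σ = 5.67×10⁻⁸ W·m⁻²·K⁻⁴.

d ≈ 8.49×10¹² m

For an isothermal black-emitting sphere, (1−a)S·πr² = σ·4πr²·T⁴ ⇒ S = 4σT⁴/(1−a).
S = 4·5.67×10⁻⁸·(189)⁴/1.00 = 289.4 W/m².
Flux falls as S = L/(4πd²), so d = √(L/(4πS)) = √(2.62×10²⁹/(4π·289.4)).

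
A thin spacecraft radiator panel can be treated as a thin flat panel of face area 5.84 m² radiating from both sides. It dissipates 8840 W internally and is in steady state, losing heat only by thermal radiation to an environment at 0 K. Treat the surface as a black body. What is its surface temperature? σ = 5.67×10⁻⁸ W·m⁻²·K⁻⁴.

Steady state: internal power = radiated power, P = εσA T⁴.
Radiating area A = 2·5.84 = 11.68 m².
T⁴ = P/(εσA) = 8840/(1.0·5.67×10⁻⁸·11.68) = 1.335×10¹⁰ K⁴.
T = (1.335×10¹⁰)^(1/4).

T ≈ 340 K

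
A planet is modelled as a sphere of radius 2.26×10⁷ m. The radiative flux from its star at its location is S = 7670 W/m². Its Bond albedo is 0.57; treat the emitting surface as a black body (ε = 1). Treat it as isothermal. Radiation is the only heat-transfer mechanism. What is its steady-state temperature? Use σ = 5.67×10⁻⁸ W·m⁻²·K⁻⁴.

T ≈ 347 K

At equilibrium, absorbed power = emitted power.
Absorbing cross-section = πr² = 1.605×10¹⁵ m²; emitting surface = 4πr² = 6.418×10¹⁵ m² (ratio 4).
(1−a)S·A_cross = εσ·A_surf·T⁴  ⇒  T⁴ = (1−a)S/(4σ).
T⁴ = 0.430·7670/(4·5.67×10⁻⁸) = 1.454×10¹⁰ K⁴.
T = (1.454×10¹⁰)^(1/4).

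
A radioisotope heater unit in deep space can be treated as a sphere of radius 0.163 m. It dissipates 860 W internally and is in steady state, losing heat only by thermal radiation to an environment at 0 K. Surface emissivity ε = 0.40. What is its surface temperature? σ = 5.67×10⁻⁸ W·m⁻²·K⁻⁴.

Steady state: internal power = radiated power, P = εσA T⁴.
Radiating area A = 4πr² = 0.3339 m².
T⁴ = P/(εσA) = 860/(0.40·5.67×10⁻⁸·0.3339) = 1.136×10¹¹ K⁴.
T = (1.136×10¹¹)^(1/4).

T ≈ 581 K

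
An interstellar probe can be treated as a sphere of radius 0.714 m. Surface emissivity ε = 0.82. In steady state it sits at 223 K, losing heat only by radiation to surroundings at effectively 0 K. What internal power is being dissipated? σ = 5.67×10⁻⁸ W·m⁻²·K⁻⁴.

Steady state: P = εσA T⁴.
A = 4πr² = 6.406 m²; T⁴ = (223)⁴ = 2.473×10⁹ K⁴.
P = 0.82 × 5.67×10⁻⁸ × 6.406 × 2.473×10⁹.

P ≈ 737 W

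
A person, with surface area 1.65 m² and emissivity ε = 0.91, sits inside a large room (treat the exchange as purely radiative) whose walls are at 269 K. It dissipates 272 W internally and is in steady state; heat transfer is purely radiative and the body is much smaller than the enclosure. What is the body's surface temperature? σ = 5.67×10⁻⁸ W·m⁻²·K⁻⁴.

T ≈ 303 K

For a small grey body in a large enclosure, net radiated power = εσA(T⁴ − T_w⁴).
Steady state: P = εσA(T⁴ − T_w⁴) with A = 1.65 m².
T⁴ = P/(εσA) + T_w⁴ = 272/(0.91·5.67×10⁻⁸·1.650) + (269)⁴
    = 3.195×10⁹ + 5.236×10⁹ = 8.431×10⁹ K⁴.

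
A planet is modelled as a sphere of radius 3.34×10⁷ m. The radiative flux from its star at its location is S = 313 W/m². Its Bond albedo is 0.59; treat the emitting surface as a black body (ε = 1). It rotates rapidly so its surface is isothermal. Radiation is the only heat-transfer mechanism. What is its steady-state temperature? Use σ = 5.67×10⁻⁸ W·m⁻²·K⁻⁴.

T ≈ 154 K

At equilibrium, absorbed power = emitted power.
Absorbing cross-section = πr² = 3.505×10¹⁵ m²; emitting surface = 4πr² = 1.402×10¹⁶ m² (ratio 4).
(1−a)S·A_cross = εσ·A_surf·T⁴  ⇒  T⁴ = (1−a)S/(4σ).
T⁴ = 0.410·313/(4·5.67×10⁻⁸) = 5.658×10⁸ K⁴.
T = (5.658×10⁸)^(1/4).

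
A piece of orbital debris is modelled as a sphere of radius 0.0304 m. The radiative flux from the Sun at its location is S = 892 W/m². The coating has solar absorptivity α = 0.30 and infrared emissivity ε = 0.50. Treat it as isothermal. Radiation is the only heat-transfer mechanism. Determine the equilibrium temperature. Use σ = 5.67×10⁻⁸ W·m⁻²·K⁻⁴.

At equilibrium, absorbed power = emitted power.
Absorbing cross-section = πr² = 0.002903 m²; emitting surface = 4πr² = 0.01161 m² (ratio 4).
αS·A_cross = εσ·A_surf·T⁴  ⇒  T⁴ = αS/(ε·4σ).
T⁴ = 0.300·892/(0.50·4·5.67×10⁻⁸) = 2.360×10⁹ K⁴.
T = (2.360×10⁹)^(1/4).

T ≈ 220 K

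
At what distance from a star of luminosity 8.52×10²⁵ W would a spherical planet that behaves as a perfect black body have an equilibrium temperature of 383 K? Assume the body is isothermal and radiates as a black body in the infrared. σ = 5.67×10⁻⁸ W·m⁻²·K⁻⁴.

d ≈ 3.73×10¹⁰ m

For an isothermal black-emitting sphere, (1−a)S·πr² = σ·4πr²·T⁴ ⇒ S = 4σT⁴/(1−a).
S = 4·5.67×10⁻⁸·(383)⁴/1.00 = 4880 W/m².
Flux falls as S = L/(4πd²), so d = √(L/(4πS)) = √(8.52×10²⁵/(4π·4880)).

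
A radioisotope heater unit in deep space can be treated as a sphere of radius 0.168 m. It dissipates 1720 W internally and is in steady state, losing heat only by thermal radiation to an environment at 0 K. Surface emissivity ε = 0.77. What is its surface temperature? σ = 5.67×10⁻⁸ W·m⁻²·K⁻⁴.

Steady state: internal power = radiated power, P = εσA T⁴.
Radiating area A = 4πr² = 0.3547 m².
T⁴ = P/(εσA) = 1720/(0.77·5.67×10⁻⁸·0.3547) = 1.111×10¹¹ K⁴.
T = (1.111×10¹¹)^(1/4).

T ≈ 577 K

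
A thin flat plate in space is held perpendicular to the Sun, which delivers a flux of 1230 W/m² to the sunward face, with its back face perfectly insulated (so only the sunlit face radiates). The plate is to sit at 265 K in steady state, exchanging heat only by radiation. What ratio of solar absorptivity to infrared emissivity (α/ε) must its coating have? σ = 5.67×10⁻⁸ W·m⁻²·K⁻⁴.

Balance: αS·A = εσ·1A·T⁴ ⇒ α/ε = σT⁴/S.
α/ε = 5.67×10⁻⁸·(265)⁴/1230 = 5.67×10⁻⁸·4.932×10⁹/1230.

α/ε ≈ 0.227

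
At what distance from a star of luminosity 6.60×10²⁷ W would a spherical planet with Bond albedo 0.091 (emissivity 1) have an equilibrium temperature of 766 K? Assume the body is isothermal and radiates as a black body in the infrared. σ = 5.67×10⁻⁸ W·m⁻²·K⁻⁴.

For an isothermal black-emitting sphere, (1−a)S·πr² = σ·4πr²·T⁴ ⇒ S = 4σT⁴/(1−a).
S = 4·5.67×10⁻⁸·(766)⁴/0.909 = 85900 W/m².
Flux falls as S = L/(4πd²), so d = √(L/(4πS)) = √(6.60×10²⁷/(4π·85900)).

d ≈ 7.82×10¹⁰ m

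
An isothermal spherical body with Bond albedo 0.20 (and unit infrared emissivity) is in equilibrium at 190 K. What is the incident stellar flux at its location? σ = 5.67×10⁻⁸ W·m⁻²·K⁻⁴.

(1−a)S·πr² = σ·4πr²·T⁴ ⇒ S = 4σT⁴/(1−a).
S = 4·5.67×10⁻⁸·1.303×10⁹/0.800.

S ≈ 369 W/m²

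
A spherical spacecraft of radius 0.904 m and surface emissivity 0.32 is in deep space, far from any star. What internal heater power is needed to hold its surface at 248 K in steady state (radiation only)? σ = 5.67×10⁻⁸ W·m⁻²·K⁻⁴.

P ≈ 705 W

P = εσ·4πr²·T⁴.
4πr² = 10.27 m²; T⁴ = 3.783×10⁹ K⁴.
P = 0.32·5.67×10⁻⁸·10.27·3.783×10⁹.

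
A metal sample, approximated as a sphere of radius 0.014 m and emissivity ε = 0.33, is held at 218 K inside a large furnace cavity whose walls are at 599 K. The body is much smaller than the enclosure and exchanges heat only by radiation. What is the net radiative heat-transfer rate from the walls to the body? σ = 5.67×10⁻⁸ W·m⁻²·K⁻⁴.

P_net ≈ 5.83 W

For a small grey body in a large enclosure: P_net = εσA(T_body⁴ − T_wall⁴).
A = 4πr² = 0.002463 m²; T_body⁴ − T_wall⁴ = 2.259×10⁹ − 1.287×10¹¹ = -1.265×10¹¹ K⁴.
|P_net| = 0.33·5.67×10⁻⁸·0.002463·1.265×10¹¹.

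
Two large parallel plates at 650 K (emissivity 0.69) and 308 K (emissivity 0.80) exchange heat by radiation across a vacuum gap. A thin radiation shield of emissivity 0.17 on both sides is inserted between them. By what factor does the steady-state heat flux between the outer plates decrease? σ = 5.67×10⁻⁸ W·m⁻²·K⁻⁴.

factor ≈ 7.33

Without shield: q₀ = σΔ(T⁴)/(1/ε₁+1/ε₂−1) with denominator 1.699.
With shield the two gaps are in series; the resistances add: (1/ε₁+1/ε_s−1)+(1/ε_s+1/ε₂−1) = 6.332+6.132 = 12.46.
Heat-flux ratio q₀/q = 12.46/1.699.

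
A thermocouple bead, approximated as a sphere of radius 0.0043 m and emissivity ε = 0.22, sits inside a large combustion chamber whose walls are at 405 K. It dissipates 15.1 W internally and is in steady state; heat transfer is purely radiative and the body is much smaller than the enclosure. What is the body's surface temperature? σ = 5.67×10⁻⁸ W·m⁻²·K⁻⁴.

For a small grey body in a large enclosure, net radiated power = εσA(T⁴ − T_w⁴).
Steady state: P = εσA(T⁴ − T_w⁴) with A = 4πr² = 2.324×10⁻⁴ m².
T⁴ = P/(εσA) + T_w⁴ = 15.1/(0.22·5.67×10⁻⁸·2.324×10⁻⁴) + (405)⁴
    = 5.210×10¹² + 2.690×10¹⁰ = 5.237×10¹² K⁴.

T ≈ 1510 K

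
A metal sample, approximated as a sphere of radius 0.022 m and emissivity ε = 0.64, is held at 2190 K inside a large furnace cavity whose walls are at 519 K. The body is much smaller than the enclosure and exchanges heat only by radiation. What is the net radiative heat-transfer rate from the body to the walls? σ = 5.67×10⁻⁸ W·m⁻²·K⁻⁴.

P_net ≈ 5060 W

For a small grey body in a large enclosure: P_net = εσA(T_body⁴ − T_wall⁴).
A = 4πr² = 0.006082 m²; T_body⁴ − T_wall⁴ = 2.300×10¹³ − 7.256×10¹⁰ = 2.293×10¹³ K⁴.
|P_net| = 0.64·5.67×10⁻⁸·0.006082·2.293×10¹³.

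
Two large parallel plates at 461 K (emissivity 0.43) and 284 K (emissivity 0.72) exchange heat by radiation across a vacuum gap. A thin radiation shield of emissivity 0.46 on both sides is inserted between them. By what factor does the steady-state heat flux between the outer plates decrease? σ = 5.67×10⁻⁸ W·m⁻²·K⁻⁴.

Without shield: q₀ = σΔ(T⁴)/(1/ε₁+1/ε₂−1) with denominator 2.714.
With shield the two gaps are in series; the resistances add: (1/ε₁+1/ε_s−1)+(1/ε_s+1/ε₂−1) = 3.499+2.563 = 6.062.
Heat-flux ratio q₀/q = 6.062/2.714.

factor ≈ 2.23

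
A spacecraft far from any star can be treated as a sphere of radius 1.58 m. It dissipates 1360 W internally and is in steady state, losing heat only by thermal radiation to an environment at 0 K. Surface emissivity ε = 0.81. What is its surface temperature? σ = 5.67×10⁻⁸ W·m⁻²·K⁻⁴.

Steady state: internal power = radiated power, P = εσA T⁴.
Radiating area A = 4πr² = 31.37 m².
T⁴ = P/(εσA) = 1360/(0.81·5.67×10⁻⁸·31.37) = 9.439×10⁸ K⁴.
T = (9.439×10⁸)^(1/4).

T ≈ 175 K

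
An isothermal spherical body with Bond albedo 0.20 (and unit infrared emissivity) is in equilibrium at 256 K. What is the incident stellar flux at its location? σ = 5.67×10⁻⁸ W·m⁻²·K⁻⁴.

(1−a)S·πr² = σ·4πr²·T⁴ ⇒ S = 4σT⁴/(1−a).
S = 4·5.67×10⁻⁸·4.295×10⁹/0.800.

S ≈ 1220 W/m²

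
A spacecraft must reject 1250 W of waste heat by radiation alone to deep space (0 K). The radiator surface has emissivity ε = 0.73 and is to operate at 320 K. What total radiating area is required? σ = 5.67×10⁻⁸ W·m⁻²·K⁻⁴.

P = εσA T⁴ ⇒ A = P/(εσT⁴).
T⁴ = 1.049×10¹⁰ K⁴.
A = 1250/(0.73 × 5.67×10⁻⁸ × 1.049×10¹⁰).

A ≈ 2.88 m²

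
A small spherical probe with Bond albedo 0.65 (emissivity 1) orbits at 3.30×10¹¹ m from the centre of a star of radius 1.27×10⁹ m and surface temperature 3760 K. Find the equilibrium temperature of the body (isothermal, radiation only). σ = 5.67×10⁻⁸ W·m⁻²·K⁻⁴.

T ≈ 127 K

The star's surface emits σT_*⁴; at distance d the flux is S = σT_*⁴(R_*/d)².
S = 5.67×10⁻⁸·(3760)⁴·(1.27×10⁹/3.30×10¹¹)² = 167.8 W/m².
For an isothermal sphere T⁴ = (1−a)S/(4σ) = 2.590×10⁸ K⁴.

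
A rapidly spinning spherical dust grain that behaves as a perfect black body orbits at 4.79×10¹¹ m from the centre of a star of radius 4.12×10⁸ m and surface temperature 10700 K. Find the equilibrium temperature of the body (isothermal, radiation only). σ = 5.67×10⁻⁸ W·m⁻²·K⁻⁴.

The star's surface emits σT_*⁴; at distance d the flux is S = σT_*⁴(R_*/d)².
S = 5.67×10⁻⁸·(10700)⁴·(4.12×10⁸/4.79×10¹¹)² = 549.8 W/m².
For an isothermal sphere T⁴ = (1−a)S/(4σ) = 2.424×10⁹ K⁴.

T ≈ 222 K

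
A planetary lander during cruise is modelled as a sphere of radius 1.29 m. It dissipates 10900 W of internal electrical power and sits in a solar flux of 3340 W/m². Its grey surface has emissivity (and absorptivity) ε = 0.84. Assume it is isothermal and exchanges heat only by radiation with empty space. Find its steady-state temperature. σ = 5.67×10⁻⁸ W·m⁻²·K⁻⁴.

T ≈ 400 K

At steady state, absorbed solar power + internal power = radiated power.
Absorbed: α·S·A_cross = 0.84·3340·5.228 = 14670 W (cross-section πr²).
Total input = 14670 + 10900 = 25570 W.
Radiated: εσ·A_surf·T⁴ with A_surf = 4πr² = 20.91 m².
T⁴ = 25570/(0.84·5.67×10⁻⁸·20.91) = 2.567×10¹⁰ K⁴.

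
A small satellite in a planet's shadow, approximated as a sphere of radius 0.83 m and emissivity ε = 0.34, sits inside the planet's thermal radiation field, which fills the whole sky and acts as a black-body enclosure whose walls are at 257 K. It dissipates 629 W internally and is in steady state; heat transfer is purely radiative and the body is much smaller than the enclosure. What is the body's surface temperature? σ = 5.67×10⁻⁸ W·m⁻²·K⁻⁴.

For a small grey body in a large enclosure, net radiated power = εσA(T⁴ − T_w⁴).
Steady state: P = εσA(T⁴ − T_w⁴) with A = 4πr² = 8.657 m².
T⁴ = P/(εσA) + T_w⁴ = 629/(0.34·5.67×10⁻⁸·8.657) + (257)⁴
    = 3.769×10⁹ + 4.362×10⁹ = 8.131×10⁹ K⁴.

T ≈ 300 K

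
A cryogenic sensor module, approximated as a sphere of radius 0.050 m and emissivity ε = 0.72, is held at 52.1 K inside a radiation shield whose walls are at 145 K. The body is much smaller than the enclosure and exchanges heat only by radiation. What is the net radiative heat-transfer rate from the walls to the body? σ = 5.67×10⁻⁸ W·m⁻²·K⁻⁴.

P_net ≈ 0.557 W

For a small grey body in a large enclosure: P_net = εσA(T_body⁴ − T_wall⁴).
A = 4πr² = 0.03142 m²; T_body⁴ − T_wall⁴ = 7.368×10⁶ − 4.421×10⁸ = -4.347×10⁸ K⁴.
|P_net| = 0.72·5.67×10⁻⁸·0.03142·4.347×10⁸.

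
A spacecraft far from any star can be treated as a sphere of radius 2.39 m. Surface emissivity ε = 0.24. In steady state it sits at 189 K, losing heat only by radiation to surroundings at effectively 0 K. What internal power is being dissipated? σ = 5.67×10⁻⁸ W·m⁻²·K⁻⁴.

Steady state: P = εσA T⁴.
A = 4πr² = 71.78 m²; T⁴ = (189)⁴ = 1.276×10⁹ K⁴.
P = 0.24 × 5.67×10⁻⁸ × 71.78 × 1.276×10⁹.

P ≈ 1250 W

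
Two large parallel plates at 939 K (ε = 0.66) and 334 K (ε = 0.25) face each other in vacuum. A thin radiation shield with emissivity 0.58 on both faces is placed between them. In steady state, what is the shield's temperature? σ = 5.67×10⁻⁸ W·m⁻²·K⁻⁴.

T_s ≈ 854 K

In steady state the net flux on the hot side equals that on the cold side.
σ(T₁⁴−T_s⁴)/D₁ = σ(T_s⁴−T₂⁴)/D₂, with D₁ = 1/ε₁+1/ε_s−1 = 2.239, D₂ = 1/ε_s+1/ε₂−1 = 4.724.
Solve for T_s⁴: T_s⁴ = (D₂·T₁⁴ + D₁·T₂⁴)/(D₁+D₂) = 5.314×10¹¹ K⁴.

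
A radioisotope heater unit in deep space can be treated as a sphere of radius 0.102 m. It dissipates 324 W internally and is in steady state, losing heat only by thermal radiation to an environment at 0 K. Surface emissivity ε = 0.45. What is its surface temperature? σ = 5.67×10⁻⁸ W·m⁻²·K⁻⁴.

T ≈ 558 K

Steady state: internal power = radiated power, P = εσA T⁴.
Radiating area A = 4πr² = 0.1307 m².
T⁴ = P/(εσA) = 324/(0.45·5.67×10⁻⁸·0.1307) = 9.713×10¹⁰ K⁴.
T = (9.713×10¹⁰)^(1/4).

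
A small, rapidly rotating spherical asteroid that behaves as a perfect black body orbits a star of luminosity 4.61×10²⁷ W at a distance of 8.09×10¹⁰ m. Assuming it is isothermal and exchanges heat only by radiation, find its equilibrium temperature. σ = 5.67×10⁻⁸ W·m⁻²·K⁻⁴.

T ≈ 705 K

First find the stellar flux at distance d: S = L/(4πd²) = 4.61×10²⁷/(4π·(8.09×10¹⁰)²) = 56050 W/m².
For an isothermal sphere, absorbed (1−a)S·πr² = emitted σ·4πr²·T⁴, so T⁴ = (1−a)S/(4σ).
T⁴ = 1.00·56050/(4·5.67×10⁻⁸) = 2.471×10¹¹ K⁴.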